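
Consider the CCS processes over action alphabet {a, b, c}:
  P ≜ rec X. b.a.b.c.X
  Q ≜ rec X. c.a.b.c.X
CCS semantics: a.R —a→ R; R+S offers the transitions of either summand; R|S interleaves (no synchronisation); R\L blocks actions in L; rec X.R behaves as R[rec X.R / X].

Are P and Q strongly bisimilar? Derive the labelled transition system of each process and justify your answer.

LTS(P): 4 reachable states
  m0 = rec X. b.a.b.c.X :: --b--▸ m1
  m1 = a.b.c.(rec X. b.a.b.c.X) :: --a--▸ m2
  m2 = b.c.(rec X. b.a.b.c.X) :: --b--▸ m3
  m3 = c.(rec X. b.a.b.c.X) :: --c--▸ m0
LTS(Q): 4 reachable states
  n0 = rec X. c.a.b.c.X :: --c--▸ n1
  n1 = a.b.c.(rec X. c.a.b.c.X) :: --a--▸ n2
  n2 = b.c.(rec X. c.a.b.c.X) :: --b--▸ n3
  n3 = c.(rec X. c.a.b.c.X) :: --c--▸ n0
Bisimilarity quotient blocks:
  B0 = {m0}
  B1 = {m1}
  B2 = {m2}
  B3 = {m3}
  B4 = {n0}
  B5 = {n1}
  B6 = {n2}
  B7 = {n3}
m0 ∈ B0, n0 ∈ B4 → different blocks

not bisimilar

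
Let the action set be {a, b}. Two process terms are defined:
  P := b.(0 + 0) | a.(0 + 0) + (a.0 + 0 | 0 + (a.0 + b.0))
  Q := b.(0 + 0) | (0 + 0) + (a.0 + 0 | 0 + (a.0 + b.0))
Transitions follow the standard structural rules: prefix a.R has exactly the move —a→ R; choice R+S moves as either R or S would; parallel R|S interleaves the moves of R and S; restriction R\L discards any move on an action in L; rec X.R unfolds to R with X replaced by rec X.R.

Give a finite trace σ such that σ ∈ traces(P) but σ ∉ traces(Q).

ab

LTS(P): 5 reachable states
  p0 = b.(0 + 0) | a.(0 + 0) + (a.0 + 0 | 0 + (a.0 + b.0)) :: =a=> p1, =a=> p2, =b=> p1, =b=> p3
  p1 = 0 :: deadlocked
  p2 = b.(0 + 0) | (0 + 0) :: =b=> p4
  p3 = (0 + 0) | a.(0 + 0) :: =a=> p4
  p4 = (0 + 0) | (0 + 0) :: deadlocked
LTS(Q): 3 reachable states
  q0 = b.(0 + 0) | (0 + 0) + (a.0 + 0 | 0 + (a.0 + b.0)) :: =a=> q1, =b=> q1, =b=> q2
  q1 = 0 :: deadlocked
  q2 = (0 + 0) | (0 + 0) :: deadlocked
Trace ⟨ab⟩ through P, begin at {p0}:
  step 1 (a): {p1, p2}
  step 2 (b): {p4}
  P completes σ.
Trace ⟨ab⟩ through Q, begin at {q0}:
  step 1 (a): {q1}
  step 2 (b): ∅  — Q cannot continue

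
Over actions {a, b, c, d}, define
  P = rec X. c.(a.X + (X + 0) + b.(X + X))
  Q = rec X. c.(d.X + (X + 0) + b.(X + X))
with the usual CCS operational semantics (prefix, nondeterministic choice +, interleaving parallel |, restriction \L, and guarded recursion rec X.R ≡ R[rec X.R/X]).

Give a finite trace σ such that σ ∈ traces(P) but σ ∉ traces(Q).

ca

Reachable graph of P (3 states):
  p0 = rec X. c.(a.X + (X + 0) + b.(X + X)) :: --c--▸ p1
  p1 = a.(rec X. c.(a.X + (X + 0) + b.(X + X))) + ((rec X. c.(a.X + (X + 0) + b.(X + X))) + 0) + b.((rec X. c.(a.X + (X + 0) + b.(X + X))) + (rec X. c.(a.X + (X + 0) + b.(X + X)))) :: --a--▸ p0, --b--▸ p2, --c--▸ p1
  p2 = (rec X. c.(a.X + (X + 0) + b.(X + X))) + (rec X. c.(a.X + (X + 0) + b.(X + X))) :: --c--▸ p1
Reachable graph of Q (3 states):
  q0 = rec X. c.(d.X + (X + 0) + b.(X + X)) :: --c--▸ q1
  q1 = d.(rec X. c.(d.X + (X + 0) + b.(X + X))) + ((rec X. c.(d.X + (X + 0) + b.(X + X))) + 0) + b.((rec X. c.(d.X + (X + 0) + b.(X + X))) + (rec X. c.(d.X + (X + 0) + b.(X + X)))) :: --b--▸ q2, --c--▸ q1, --d--▸ q0
  q2 = (rec X. c.(d.X + (X + 0) + b.(X + X))) + (rec X. c.(d.X + (X + 0) + b.(X + X))) :: --c--▸ q1
Executing ca from P (initial set {p0}):
  [1] c ⇒ {p1}
  [2] a ⇒ {p0}
  ✓ P
Executing ca from Q (initial set {q0}):
  [1] c ⇒ {q1}
  [2] a ⇒ no successor for Q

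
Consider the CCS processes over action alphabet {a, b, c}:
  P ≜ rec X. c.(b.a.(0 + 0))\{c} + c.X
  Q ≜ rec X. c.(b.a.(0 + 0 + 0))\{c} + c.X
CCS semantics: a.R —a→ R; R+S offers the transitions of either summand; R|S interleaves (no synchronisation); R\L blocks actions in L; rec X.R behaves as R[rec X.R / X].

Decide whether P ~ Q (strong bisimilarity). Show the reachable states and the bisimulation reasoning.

P ~ Q

LTS(P): 4 reachable states
  p0 = rec X. c.(b.a.(0 + 0))\{c} + c.X → ··c··> p0, ··c··> p1
  p1 = (b.a.(0 + 0))\{c} → ··b··> p2
  p2 = (a.(0 + 0))\{c} → ··a··> p3
  p3 = (0 + 0)\{c} → ·
LTS(Q): 4 reachable states
  q0 = rec X. c.(b.a.(0 + 0 + 0))\{c} + c.X → ··c··> q0, ··c··> q1
  q1 = (b.a.(0 + 0 + 0))\{c} → ··b··> q2
  q2 = (a.(0 + 0 + 0))\{c} → ··a··> q3
  q3 = (0 + 0 + 0)\{c} → ·
Partition-refinement fixed point:
  B0 = {p0, q0}
  B1 = {p1, q1}
  B2 = {p2, q2}
  B3 = {p3, q3}
p0 ∈ B0, q0 ∈ B0 → same block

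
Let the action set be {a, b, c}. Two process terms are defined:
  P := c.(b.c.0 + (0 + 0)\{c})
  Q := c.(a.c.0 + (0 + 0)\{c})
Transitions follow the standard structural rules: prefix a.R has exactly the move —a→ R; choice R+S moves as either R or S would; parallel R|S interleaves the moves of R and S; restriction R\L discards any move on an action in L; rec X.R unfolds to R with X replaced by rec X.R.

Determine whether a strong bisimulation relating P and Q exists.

P ≁ Q

P's transition system — 4 states:
  s0 = c.(b.c.0 + (0 + 0)\{c}) ⊢ =c=> s1
  s1 = b.c.0 + (0 + 0)\{c} ⊢ =b=> s2
  s2 = c.0 ⊢ =c=> s3
  s3 = 0 ⊢ ·
Q's transition system — 4 states:
  t0 = c.(a.c.0 + (0 + 0)\{c}) ⊢ =c=> t1
  t1 = a.c.0 + (0 + 0)\{c} ⊢ =a=> t2
  t2 = c.0 ⊢ =c=> t3
  t3 = 0 ⊢ ·
Partition-refinement fixed point:
  B0 = {s0}
  B1 = {s1}
  B2 = {s2, t2}
  B3 = {s3, t3}
  B4 = {t0}
  B5 = {t1}
s0 ∈ B0, t0 ∈ B4 → different blocks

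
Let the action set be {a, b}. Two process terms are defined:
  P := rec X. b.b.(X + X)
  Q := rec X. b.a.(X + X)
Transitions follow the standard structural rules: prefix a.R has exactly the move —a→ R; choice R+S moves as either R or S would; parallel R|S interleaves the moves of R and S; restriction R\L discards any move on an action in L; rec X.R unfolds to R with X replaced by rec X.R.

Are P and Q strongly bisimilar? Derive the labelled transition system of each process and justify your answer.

LTS(P): 3 reachable states
  u0 = rec X. b.b.(X + X) ⊢ --b--▸ u1
  u1 = b.((rec X. b.b.(X + X)) + (rec X. b.b.(X + X))) ⊢ --b--▸ u2
  u2 = (rec X. b.b.(X + X)) + (rec X. b.b.(X + X)) ⊢ --b--▸ u1
LTS(Q): 3 reachable states
  v0 = rec X. b.a.(X + X) ⊢ --b--▸ v1
  v1 = a.((rec X. b.a.(X + X)) + (rec X. b.a.(X + X))) ⊢ --a--▸ v2
  v2 = (rec X. b.a.(X + X)) + (rec X. b.a.(X + X)) ⊢ --b--▸ v1
Bisimilarity quotient blocks:
  B0 = {u0, u1, u2}
  B1 = {v0, v2}
  B2 = {v1}
u0 ∈ B0, v0 ∈ B1 → different blocks

NO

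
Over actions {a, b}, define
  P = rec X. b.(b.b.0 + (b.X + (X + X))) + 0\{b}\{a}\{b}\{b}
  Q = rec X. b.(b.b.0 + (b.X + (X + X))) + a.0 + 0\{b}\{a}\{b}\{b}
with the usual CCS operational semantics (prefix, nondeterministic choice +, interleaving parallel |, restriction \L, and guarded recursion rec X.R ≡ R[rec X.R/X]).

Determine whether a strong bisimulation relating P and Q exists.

P's transition system — 4 states:
  u0 = rec X. b.(b.b.0 + (b.X + (X + X))) + 0\{b}\{a}\{b}\{b} :: -b-> u1
  u1 = b.b.0 + (b.(rec X. b.(b.b.0 + (b.X + (X + X))) + 0\{b}\{a}\{b}\{b}) + ((rec X. b.(b.b.0 + (b.X + (X + X))) + 0\{b}\{a}\{b}\{b}) + (rec X. b.(b.b.0 + (b.X + (X + X))) + 0\{b}\{a}\{b}\{b}))) :: -b-> u0, -b-> u1, -b-> u2
  u2 = b.0 :: -b-> u3
  u3 = 0 :: ·
Q's transition system — 4 states:
  v0 = rec X. b.(b.b.0 + (b.X + (X + X))) + a.0 + 0\{b}\{a}\{b}\{b} :: -a-> v1, -b-> v2
  v1 = 0 :: ·
  v2 = b.b.0 + (b.(rec X. b.(b.b.0 + (b.X + (X + X))) + a.0 + 0\{b}\{a}\{b}\{b}) + ((rec X. b.(b.b.0 + (b.X + (X + X))) + a.0 + 0\{b}\{a}\{b}\{b}) + (rec X. b.(b.b.0 + (b.X + (X + X))) + a.0 + 0\{b}\{a}\{b}\{b}))) :: -a-> v1, -b-> v0, -b-> v2, -b-> v3
  v3 = b.0 :: -b-> v1
Partition-refinement fixed point:
  B0 = {u0}
  B1 = {u1}
  B2 = {u2, v3}
  B3 = {u3, v1}
  B4 = {v0}
  B5 = {v2}
u0 ∈ B0, v0 ∈ B4 → different blocks

not bisimilar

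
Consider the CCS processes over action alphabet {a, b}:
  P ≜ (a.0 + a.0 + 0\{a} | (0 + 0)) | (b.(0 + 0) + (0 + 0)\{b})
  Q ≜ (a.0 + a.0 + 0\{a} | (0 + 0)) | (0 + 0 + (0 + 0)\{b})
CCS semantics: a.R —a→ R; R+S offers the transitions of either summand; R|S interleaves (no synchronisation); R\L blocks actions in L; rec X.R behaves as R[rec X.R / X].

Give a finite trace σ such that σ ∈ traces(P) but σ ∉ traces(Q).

Reachable graph of P (4 states):
  m0 = (a.0 + a.0 + 0\{a} | (0 + 0)) | (b.(0 + 0) + (0 + 0)\{b}) has moves =a=> m1, =b=> m2
  m1 = 0 | (b.(0 + 0) + (0 + 0)\{b}) has moves =b=> m3
  m2 = (a.0 + a.0 + 0\{a} | (0 + 0)) | (0 + 0) has moves =a=> m3
  m3 = 0 | (0 + 0) has moves ∅
Reachable graph of Q (2 states):
  n0 = (a.0 + a.0 + 0\{a} | (0 + 0)) | (0 + 0 + (0 + 0)\{b}) has moves =a=> n1
  n1 = 0 | (0 + 0 + (0 + 0)\{b}) has moves ∅
Executing b from P (initial set {m0}):
  step 1 (b): {m2}
  — P admits the full trace.
Executing b from Q (initial set {n0}):
  step 1 (b): no successor for Q

b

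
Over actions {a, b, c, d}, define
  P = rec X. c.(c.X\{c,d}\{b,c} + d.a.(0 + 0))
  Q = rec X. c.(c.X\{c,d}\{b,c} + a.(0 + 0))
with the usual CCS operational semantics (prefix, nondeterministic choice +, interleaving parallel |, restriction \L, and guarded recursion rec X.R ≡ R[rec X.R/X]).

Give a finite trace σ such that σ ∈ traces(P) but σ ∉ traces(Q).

cd

Reachable graph of P (5 states):
  m0 = rec X. c.(c.X\{c,d}\{b,c} + d.a.(0 + 0)) | =c=> m1
  m1 = c.(rec X. c.(c.X\{c,d}\{b,c} + d.a.(0 + 0)))\{c,d}\{b,c} + d.a.(0 + 0) | =c=> m2, =d=> m3
  m2 = (rec X. c.(c.X\{c,d}\{b,c} + d.a.(0 + 0)))\{c,d}\{b,c} | ·
  m3 = a.(0 + 0) | =a=> m4
  m4 = 0 + 0 | ·
Reachable graph of Q (4 states):
  n0 = rec X. c.(c.X\{c,d}\{b,c} + a.(0 + 0)) | =c=> n1
  n1 = c.(rec X. c.(c.X\{c,d}\{b,c} + a.(0 + 0)))\{c,d}\{b,c} + a.(0 + 0) | =a=> n2, =c=> n3
  n2 = 0 + 0 | ·
  n3 = (rec X. c.(c.X\{c,d}\{b,c} + a.(0 + 0)))\{c,d}\{b,c} | ·
Run σ = ⟨cd⟩ on P: start {m0}
  step 1 (c): {m1}
  step 2 (d): {m3}
  ✓ P
Run σ = ⟨cd⟩ on Q: start {n0}
  step 1 (c): {n1}
  step 2 (d): ∅  — Q cannot continue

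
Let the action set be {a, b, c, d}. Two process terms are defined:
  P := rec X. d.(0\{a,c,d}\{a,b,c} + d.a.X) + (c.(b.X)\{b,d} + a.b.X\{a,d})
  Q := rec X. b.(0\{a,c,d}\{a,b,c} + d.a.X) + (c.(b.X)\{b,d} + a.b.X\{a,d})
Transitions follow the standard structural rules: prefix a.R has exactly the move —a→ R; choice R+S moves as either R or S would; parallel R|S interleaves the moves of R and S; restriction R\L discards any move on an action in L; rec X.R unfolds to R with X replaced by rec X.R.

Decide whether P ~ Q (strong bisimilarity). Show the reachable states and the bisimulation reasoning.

Reachable graph of P (7 states):
  s0 = rec X. d.(0\{a,c,d}\{a,b,c} + d.a.X) + (c.(b.X)\{b,d} + a.b.X\{a,d}) ⊢ -a-> s1, -c-> s2, -d-> s3
  s1 = b.(rec X. d.(0\{a,c,d}\{a,b,c} + d.a.X) + (c.(b.X)\{b,d} + a.b.X\{a,d}))\{a,d} ⊢ -b-> s4
  s2 = (b.(rec X. d.(0\{a,c,d}\{a,b,c} + d.a.X) + (c.(b.X)\{b,d} + a.b.X\{a,d})))\{b,d} ⊢ (no moves)
  s3 = 0\{a,c,d}\{a,b,c} + d.a.(rec X. d.(0\{a,c,d}\{a,b,c} + d.a.X) + (c.(b.X)\{b,d} + a.b.X\{a,d})) ⊢ -d-> s5
  s4 = (rec X. d.(0\{a,c,d}\{a,b,c} + d.a.X) + (c.(b.X)\{b,d} + a.b.X\{a,d}))\{a,d} ⊢ -c-> s6
  s5 = a.(rec X. d.(0\{a,c,d}\{a,b,c} + d.a.X) + (c.(b.X)\{b,d} + a.b.X\{a,d})) ⊢ -a-> s0
  s6 = (b.(rec X. d.(0\{a,c,d}\{a,b,c} + d.a.X) + (c.(b.X)\{b,d} + a.b.X\{a,d})))\{b,d}\{a,d} ⊢ (no moves)
Reachable graph of Q (8 states):
  t0 = rec X. b.(0\{a,c,d}\{a,b,c} + d.a.X) + (c.(b.X)\{b,d} + a.b.X\{a,d}) ⊢ -a-> t1, -b-> t2, -c-> t3
  t1 = b.(rec X. b.(0\{a,c,d}\{a,b,c} + d.a.X) + (c.(b.X)\{b,d} + a.b.X\{a,d}))\{a,d} ⊢ -b-> t4
  t2 = 0\{a,c,d}\{a,b,c} + d.a.(rec X. b.(0\{a,c,d}\{a,b,c} + d.a.X) + (c.(b.X)\{b,d} + a.b.X\{a,d})) ⊢ -d-> t5
  t3 = (b.(rec X. b.(0\{a,c,d}\{a,b,c} + d.a.X) + (c.(b.X)\{b,d} + a.b.X\{a,d})))\{b,d} ⊢ (no moves)
  t4 = (rec X. b.(0\{a,c,d}\{a,b,c} + d.a.X) + (c.(b.X)\{b,d} + a.b.X\{a,d}))\{a,d} ⊢ -b-> t6, -c-> t7
  t5 = a.(rec X. b.(0\{a,c,d}\{a,b,c} + d.a.X) + (c.(b.X)\{b,d} + a.b.X\{a,d})) ⊢ -a-> t0
  t6 = (0\{a,c,d}\{a,b,c} + d.a.(rec X. b.(0\{a,c,d}\{a,b,c} + d.a.X) + (c.(b.X)\{b,d} + a.b.X\{a,d})))\{a,d} ⊢ (no moves)
  t7 = (b.(rec X. b.(0\{a,c,d}\{a,b,c} + d.a.X) + (c.(b.X)\{b,d} + a.b.X\{a,d})))\{b,d}\{a,d} ⊢ (no moves)
Partition-refinement fixed point:
  B0 = {s0}
  B1 = {s2, s6, t3, t6, t7}
  B2 = {s1}
  B3 = {s4}
  B4 = {s3}
  B5 = {s5}
  B6 = {t0}
  B7 = {t1}
  B8 = {t4}
  B9 = {t2}
  B10 = {t5}
s0 ∈ B0, t0 ∈ B6 → different blocks

not bisimilar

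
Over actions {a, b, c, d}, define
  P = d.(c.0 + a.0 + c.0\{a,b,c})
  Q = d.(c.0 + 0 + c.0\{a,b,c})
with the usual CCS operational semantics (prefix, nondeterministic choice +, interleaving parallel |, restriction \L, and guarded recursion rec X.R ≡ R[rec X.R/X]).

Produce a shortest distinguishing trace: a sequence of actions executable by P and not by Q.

da

Reachable graph of P (4 states):
  u0 = d.(c.0 + a.0 + c.0\{a,b,c}) ⊢ ··d··> u1
  u1 = c.0 + a.0 + c.0\{a,b,c} ⊢ ··a··> u2, ··c··> u2, ··c··> u3
  u2 = 0 ⊢ (no moves)
  u3 = 0\{a,b,c} ⊢ (no moves)
Reachable graph of Q (4 states):
  v0 = d.(c.0 + 0 + c.0\{a,b,c}) ⊢ ··d··> v1
  v1 = c.0 + 0 + c.0\{a,b,c} ⊢ ··c··> v2, ··c··> v3
  v2 = 0 ⊢ (no moves)
  v3 = 0\{a,b,c} ⊢ (no moves)
Executing da from P (initial set {u0}):
  after d @ step 1: {u1}
  after a @ step 2: {u2}
  — P admits the full trace.
Executing da from Q (initial set {v0}):
  after d @ step 1: {v1}
  after a @ step 2: ∅  — Q cannot continue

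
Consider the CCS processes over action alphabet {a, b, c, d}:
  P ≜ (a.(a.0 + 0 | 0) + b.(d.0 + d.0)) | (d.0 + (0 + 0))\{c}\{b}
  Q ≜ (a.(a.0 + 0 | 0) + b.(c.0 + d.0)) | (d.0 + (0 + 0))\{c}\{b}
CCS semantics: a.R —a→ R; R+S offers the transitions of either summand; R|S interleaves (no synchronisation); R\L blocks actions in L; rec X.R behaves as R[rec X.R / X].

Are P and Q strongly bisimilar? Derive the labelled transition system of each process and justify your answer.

LTS(P): 8 reachable states
  u0 = (a.(a.0 + 0 | 0) + b.(d.0 + d.0)) | (d.0 + (0 + 0))\{c}\{b} ⊢ =a=> u1, =b=> u2, =d=> u3
  u1 = (a.0 + 0 | 0) | (d.0 + (0 + 0))\{c}\{b} ⊢ =a=> u4, =d=> u5
  u2 = (d.0 + d.0) | (d.0 + (0 + 0))\{c}\{b} ⊢ =d=> u4, =d=> u6
  u3 = (a.(a.0 + 0 | 0) + b.(d.0 + d.0)) | 0\{c}\{b} ⊢ =a=> u5, =b=> u6
  u4 = 0 | (d.0 + (0 + 0))\{c}\{b} ⊢ =d=> u7
  u5 = (a.0 + 0 | 0) | 0\{c}\{b} ⊢ =a=> u7
  u6 = (d.0 + d.0) | 0\{c}\{b} ⊢ =d=> u7
  u7 = 0 | 0\{c}\{b} ⊢ stopped
LTS(Q): 8 reachable states
  v0 = (a.(a.0 + 0 | 0) + b.(c.0 + d.0)) | (d.0 + (0 + 0))\{c}\{b} ⊢ =a=> v1, =b=> v2, =d=> v3
  v1 = (a.0 + 0 | 0) | (d.0 + (0 + 0))\{c}\{b} ⊢ =a=> v4, =d=> v5
  v2 = (c.0 + d.0) | (d.0 + (0 + 0))\{c}\{b} ⊢ =c=> v4, =d=> v4, =d=> v6
  v3 = (a.(a.0 + 0 | 0) + b.(c.0 + d.0)) | 0\{c}\{b} ⊢ =a=> v5, =b=> v6
  v4 = 0 | (d.0 + (0 + 0))\{c}\{b} ⊢ =d=> v7
  v5 = (a.0 + 0 | 0) | 0\{c}\{b} ⊢ =a=> v7
  v6 = (c.0 + d.0) | 0\{c}\{b} ⊢ =c=> v7, =d=> v7
  v7 = 0 | 0\{c}\{b} ⊢ stopped
Coarsest stable partition (strong bisimilarity classes):
  B0 = {u0}
  B1 = {u3}
  B2 = {u4, u6, v4}
  B3 = {u7, v7}
  B4 = {u5, v5}
  B5 = {u1, v1}
  B6 = {u2}
  B7 = {v0}
  B8 = {v2}
  B9 = {v6}
  B10 = {v3}
u0 ∈ B0, v0 ∈ B7 → different blocks

NO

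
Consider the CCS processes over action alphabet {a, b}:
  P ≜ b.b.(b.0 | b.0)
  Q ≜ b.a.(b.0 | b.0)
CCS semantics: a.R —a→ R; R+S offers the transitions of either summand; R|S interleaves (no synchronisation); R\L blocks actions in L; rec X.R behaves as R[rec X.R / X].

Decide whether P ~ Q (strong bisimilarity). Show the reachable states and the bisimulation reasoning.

LTS(P): 6 reachable states
  u0 = b.b.(b.0 | b.0) has moves —b→ u1
  u1 = b.(b.0 | b.0) has moves —b→ u2
  u2 = b.0 | b.0 has moves —b→ u3, —b→ u4
  u3 = 0 | b.0 has moves —b→ u5
  u4 = b.0 | 0 has moves —b→ u5
  u5 = 0 | 0 has moves stopped
LTS(Q): 6 reachable states
  v0 = b.a.(b.0 | b.0) has moves —b→ v1
  v1 = a.(b.0 | b.0) has moves —a→ v2
  v2 = b.0 | b.0 has moves —b→ v3, —b→ v4
  v3 = 0 | b.0 has moves —b→ v5
  v4 = b.0 | 0 has moves —b→ v5
  v5 = 0 | 0 has moves stopped
Bisimilarity quotient blocks:
  B0 = {u0}
  B1 = {u1}
  B2 = {u2, v2}
  B3 = {u3, u4, v3, v4}
  B4 = {u5, v5}
  B5 = {v0}
  B6 = {v1}
u0 ∈ B0, v0 ∈ B5 → different blocks

P ≁ Q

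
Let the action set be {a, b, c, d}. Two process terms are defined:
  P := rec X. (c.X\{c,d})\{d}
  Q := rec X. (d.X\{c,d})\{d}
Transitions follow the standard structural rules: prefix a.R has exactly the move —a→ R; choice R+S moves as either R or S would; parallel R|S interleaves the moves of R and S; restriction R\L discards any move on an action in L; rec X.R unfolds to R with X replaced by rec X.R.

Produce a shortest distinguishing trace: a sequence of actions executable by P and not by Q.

c

LTS(P): 2 reachable states
  m0 = rec X. (c.X\{c,d})\{d} :: --c--▸ m1
  m1 = (rec X. (c.X\{c,d})\{d})\{c,d}\{d} :: ∅
LTS(Q): 1 reachable states
  n0 = rec X. (d.X\{c,d})\{d} :: ∅
Run σ = ⟨c⟩ on P: start {m0}
  step 1 (c): {m1}
  ✓ P
Run σ = ⟨c⟩ on Q: start {n0}
  step 1 (c): ∅ (Q stuck)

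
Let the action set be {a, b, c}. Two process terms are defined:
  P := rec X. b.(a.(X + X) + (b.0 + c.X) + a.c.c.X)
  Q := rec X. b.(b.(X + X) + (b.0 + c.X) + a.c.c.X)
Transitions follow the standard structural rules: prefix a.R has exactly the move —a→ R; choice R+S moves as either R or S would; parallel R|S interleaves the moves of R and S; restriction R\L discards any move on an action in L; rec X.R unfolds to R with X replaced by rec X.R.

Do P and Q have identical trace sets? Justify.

P's transition system — 6 states:
  m0 = rec X. b.(a.(X + X) + (b.0 + c.X) + a.c.c.X) ⊢ -b-> m1
  m1 = a.((rec X. b.(a.(X + X) + (b.0 + c.X) + a.c.c.X)) + (rec X. b.(a.(X + X) + (b.0 + c.X) + a.c.c.X))) + (b.0 + c.(rec X. b.(a.(X + X) + (b.0 + c.X) + a.c.c.X))) + a.c.c.(rec X. b.(a.(X + X) + (b.0 + c.X) + a.c.c.X)) ⊢ -a-> m2, -a-> m3, -b-> m4, -c-> m0
  m2 = (rec X. b.(a.(X + X) + (b.0 + c.X) + a.c.c.X)) + (rec X. b.(a.(X + X) + (b.0 + c.X) + a.c.c.X)) ⊢ -b-> m1
  m3 = c.c.(rec X. b.(a.(X + X) + (b.0 + c.X) + a.c.c.X)) ⊢ -c-> m5
  m4 = 0 ⊢ ·
  m5 = c.(rec X. b.(a.(X + X) + (b.0 + c.X) + a.c.c.X)) ⊢ -c-> m0
Q's transition system — 6 states:
  n0 = rec X. b.(b.(X + X) + (b.0 + c.X) + a.c.c.X) ⊢ -b-> n1
  n1 = b.((rec X. b.(b.(X + X) + (b.0 + c.X) + a.c.c.X)) + (rec X. b.(b.(X + X) + (b.0 + c.X) + a.c.c.X))) + (b.0 + c.(rec X. b.(b.(X + X) + (b.0 + c.X) + a.c.c.X))) + a.c.c.(rec X. b.(b.(X + X) + (b.0 + c.X) + a.c.c.X)) ⊢ -a-> n2, -b-> n3, -b-> n4, -c-> n0
  n2 = c.c.(rec X. b.(b.(X + X) + (b.0 + c.X) + a.c.c.X)) ⊢ -c-> n5
  n3 = (rec X. b.(b.(X + X) + (b.0 + c.X) + a.c.c.X)) + (rec X. b.(b.(X + X) + (b.0 + c.X) + a.c.c.X)) ⊢ -b-> n1
  n4 = 0 ⊢ ·
  n5 = c.(rec X. b.(b.(X + X) + (b.0 + c.X) + a.c.c.X)) ⊢ -c-> n0
Executing bab from P (initial set {m0}):
  step 1 (b): {m1}
  step 2 (a): {m2, m3}
  step 3 (b): {m1}
  ✓ P
Executing bab from Q (initial set {n0}):
  step 1 (b): {n1}
  step 2 (a): {n2}
  step 3 (b): no successor for Q

NO — witness ⟨bab⟩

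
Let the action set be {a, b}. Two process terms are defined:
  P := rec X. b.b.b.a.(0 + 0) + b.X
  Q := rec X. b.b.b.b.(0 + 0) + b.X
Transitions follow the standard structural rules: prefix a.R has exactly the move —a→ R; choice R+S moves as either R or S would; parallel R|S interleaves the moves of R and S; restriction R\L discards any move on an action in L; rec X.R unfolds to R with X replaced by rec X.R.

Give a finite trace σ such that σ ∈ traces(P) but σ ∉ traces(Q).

P's transition system — 5 states:
  u0 = rec X. b.b.b.a.(0 + 0) + b.X ⊢ —b→ u0, —b→ u1
  u1 = b.b.a.(0 + 0) ⊢ —b→ u2
  u2 = b.a.(0 + 0) ⊢ —b→ u3
  u3 = a.(0 + 0) ⊢ —a→ u4
  u4 = 0 + 0 ⊢ deadlocked
Q's transition system — 5 states:
  v0 = rec X. b.b.b.b.(0 + 0) + b.X ⊢ —b→ v0, —b→ v1
  v1 = b.b.b.(0 + 0) ⊢ —b→ v2
  v2 = b.b.(0 + 0) ⊢ —b→ v3
  v3 = b.(0 + 0) ⊢ —b→ v4
  v4 = 0 + 0 ⊢ deadlocked
Trace ⟨bbba⟩ through P, begin at {u0}:
  [1] b ⇒ {u0, u1}
  [2] b ⇒ {u0, u1, u2}
  [3] b ⇒ {u0, u1, u2, u3}
  [4] a ⇒ {u4}
  ✓ P
Trace ⟨bbba⟩ through Q, begin at {v0}:
  [1] b ⇒ {v0, v1}
  [2] b ⇒ {v0, v1, v2}
  [3] b ⇒ {v0, v1, v2, v3}
  [4] a ⇒ no successor for Q

bbba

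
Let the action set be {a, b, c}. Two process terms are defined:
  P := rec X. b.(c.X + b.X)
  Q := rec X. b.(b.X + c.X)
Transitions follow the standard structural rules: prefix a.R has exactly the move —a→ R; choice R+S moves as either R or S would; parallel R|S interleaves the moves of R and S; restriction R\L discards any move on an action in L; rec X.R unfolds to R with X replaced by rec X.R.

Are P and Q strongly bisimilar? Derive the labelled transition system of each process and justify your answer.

P ~ Q

LTS(P): 2 reachable states
  u0 = rec X. b.(c.X + b.X) | -b-> u1
  u1 = c.(rec X. b.(c.X + b.X)) + b.(rec X. b.(c.X + b.X)) | -b-> u0, -c-> u0
LTS(Q): 2 reachable states
  v0 = rec X. b.(b.X + c.X) | -b-> v1
  v1 = b.(rec X. b.(b.X + c.X)) + c.(rec X. b.(b.X + c.X)) | -b-> v0, -c-> v0
Bisimilarity quotient blocks:
  B0 = {u0, v0}
  B1 = {u1, v1}
u0 ∈ B0, v0 ∈ B0 → same block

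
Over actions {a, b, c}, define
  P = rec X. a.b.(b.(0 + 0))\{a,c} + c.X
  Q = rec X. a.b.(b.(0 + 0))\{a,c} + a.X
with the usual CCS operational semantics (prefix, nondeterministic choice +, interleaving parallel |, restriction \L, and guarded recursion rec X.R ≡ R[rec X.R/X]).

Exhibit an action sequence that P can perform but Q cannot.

P's transition system — 4 states:
  s0 = rec X. a.b.(b.(0 + 0))\{a,c} + c.X | --a--▸ s1, --c--▸ s0
  s1 = b.(b.(0 + 0))\{a,c} | --b--▸ s2
  s2 = (b.(0 + 0))\{a,c} | --b--▸ s3
  s3 = (0 + 0)\{a,c} | ∅
Q's transition system — 4 states:
  t0 = rec X. a.b.(b.(0 + 0))\{a,c} + a.X | --a--▸ t0, --a--▸ t1
  t1 = b.(b.(0 + 0))\{a,c} | --b--▸ t2
  t2 = (b.(0 + 0))\{a,c} | --b--▸ t3
  t3 = (0 + 0)\{a,c} | ∅
Run σ = ⟨c⟩ on P: start {s0}
  step 1 (c): {s0}
  P completes σ.
Run σ = ⟨c⟩ on Q: start {t0}
  step 1 (c): no successor for Q

c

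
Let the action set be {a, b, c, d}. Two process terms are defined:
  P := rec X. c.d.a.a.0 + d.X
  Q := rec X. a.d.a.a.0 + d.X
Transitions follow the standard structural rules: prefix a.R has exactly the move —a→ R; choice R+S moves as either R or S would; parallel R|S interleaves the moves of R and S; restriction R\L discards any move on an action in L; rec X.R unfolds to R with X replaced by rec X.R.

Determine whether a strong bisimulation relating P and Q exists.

Reachable graph of P (5 states):
  p0 = rec X. c.d.a.a.0 + d.X | =c=> p1, =d=> p0
  p1 = d.a.a.0 | =d=> p2
  p2 = a.a.0 | =a=> p3
  p3 = a.0 | =a=> p4
  p4 = 0 | (no moves)
Reachable graph of Q (5 states):
  q0 = rec X. a.d.a.a.0 + d.X | =a=> q1, =d=> q0
  q1 = d.a.a.0 | =d=> q2
  q2 = a.a.0 | =a=> q3
  q3 = a.0 | =a=> q4
  q4 = 0 | (no moves)
Bisimilarity quotient blocks:
  B0 = {p0}
  B1 = {p1, q1}
  B2 = {p2, q2}
  B3 = {p3, q3}
  B4 = {p4, q4}
  B5 = {q0}
p0 ∈ B0, q0 ∈ B5 → different blocks

P ≁ Q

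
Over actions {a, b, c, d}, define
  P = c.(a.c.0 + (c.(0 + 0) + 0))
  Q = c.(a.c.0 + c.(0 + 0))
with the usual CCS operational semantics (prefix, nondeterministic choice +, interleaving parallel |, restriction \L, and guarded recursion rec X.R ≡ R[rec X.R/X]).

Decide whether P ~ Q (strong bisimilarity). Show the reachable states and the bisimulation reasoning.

bisimilar

Reachable graph of P (5 states):
  m0 = c.(a.c.0 + (c.(0 + 0) + 0)) has moves =c=> m1
  m1 = a.c.0 + (c.(0 + 0) + 0) has moves =a=> m2, =c=> m3
  m2 = c.0 has moves =c=> m4
  m3 = 0 + 0 has moves stopped
  m4 = 0 has moves stopped
Reachable graph of Q (5 states):
  n0 = c.(a.c.0 + c.(0 + 0)) has moves =c=> n1
  n1 = a.c.0 + c.(0 + 0) has moves =a=> n2, =c=> n3
  n2 = c.0 has moves =c=> n4
  n3 = 0 + 0 has moves stopped
  n4 = 0 has moves stopped
Bisimilarity quotient blocks:
  B0 = {m0, n0}
  B1 = {m1, n1}
  B2 = {m3, m4, n3, n4}
  B3 = {m2, n2}
m0 ∈ B0, n0 ∈ B0 → same block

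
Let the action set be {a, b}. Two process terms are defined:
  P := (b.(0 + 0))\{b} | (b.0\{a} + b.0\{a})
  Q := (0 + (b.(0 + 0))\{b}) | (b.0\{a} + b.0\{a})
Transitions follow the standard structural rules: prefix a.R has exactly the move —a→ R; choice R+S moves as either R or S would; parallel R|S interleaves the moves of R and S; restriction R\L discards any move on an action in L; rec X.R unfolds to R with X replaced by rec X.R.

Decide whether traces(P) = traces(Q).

trace-equivalent

P's transition system — 2 states:
  s0 = (b.(0 + 0))\{b} | (b.0\{a} + b.0\{a}) has moves —b→ s1
  s1 = (b.(0 + 0))\{b} | 0\{a} has moves ∅
Q's transition system — 2 states:
  t0 = (0 + (b.(0 + 0))\{b}) | (b.0\{a} + b.0\{a}) has moves —b→ t1
  t1 = (0 + (b.(0 + 0))\{b}) | 0\{a} has moves ∅
Partition-refinement fixed point:
  B0 = {s0, t0}
  B1 = {s1, t1}
s0 ∈ B0, t0 ∈ B0 → same block
Bisimilar ⇒ trace-equivalent.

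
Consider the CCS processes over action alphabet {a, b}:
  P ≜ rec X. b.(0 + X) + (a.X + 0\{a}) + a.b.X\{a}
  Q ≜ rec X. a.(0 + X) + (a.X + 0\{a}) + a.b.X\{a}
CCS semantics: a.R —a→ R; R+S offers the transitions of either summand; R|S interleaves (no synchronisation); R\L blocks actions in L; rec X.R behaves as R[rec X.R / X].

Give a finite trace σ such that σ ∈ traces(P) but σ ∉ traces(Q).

P's transition system — 5 states:
  u0 = rec X. b.(0 + X) + (a.X + 0\{a}) + a.b.X\{a} → -a-> u0, -a-> u1, -b-> u2
  u1 = b.(rec X. b.(0 + X) + (a.X + 0\{a}) + a.b.X\{a})\{a} → -b-> u3
  u2 = 0 + (rec X. b.(0 + X) + (a.X + 0\{a}) + a.b.X\{a}) → -a-> u0, -a-> u1, -b-> u2
  u3 = (rec X. b.(0 + X) + (a.X + 0\{a}) + a.b.X\{a})\{a} → -b-> u4
  u4 = (0 + (rec X. b.(0 + X) + (a.X + 0\{a}) + a.b.X\{a}))\{a} → -b-> u4
Q's transition system — 4 states:
  v0 = rec X. a.(0 + X) + (a.X + 0\{a}) + a.b.X\{a} → -a-> v0, -a-> v1, -a-> v2
  v1 = 0 + (rec X. a.(0 + X) + (a.X + 0\{a}) + a.b.X\{a}) → -a-> v0, -a-> v1, -a-> v2
  v2 = b.(rec X. a.(0 + X) + (a.X + 0\{a}) + a.b.X\{a})\{a} → -b-> v3
  v3 = (rec X. a.(0 + X) + (a.X + 0\{a}) + a.b.X\{a})\{a} → (no moves)
Trace ⟨b⟩ through P, begin at {u0}:
  after b @ step 1: {u2}
  ✓ P
Trace ⟨b⟩ through Q, begin at {v0}:
  after b @ step 1: no successor for Q

b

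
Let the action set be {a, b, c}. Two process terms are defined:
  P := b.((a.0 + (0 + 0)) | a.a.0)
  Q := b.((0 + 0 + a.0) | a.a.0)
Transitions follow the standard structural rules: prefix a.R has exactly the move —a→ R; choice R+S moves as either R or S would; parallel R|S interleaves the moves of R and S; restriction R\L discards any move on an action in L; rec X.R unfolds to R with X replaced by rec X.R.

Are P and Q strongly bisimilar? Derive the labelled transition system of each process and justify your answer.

bisimilar

P's transition system — 7 states:
  m0 = b.((a.0 + (0 + 0)) | a.a.0) ⊢ --b--▸ m1
  m1 = (a.0 + (0 + 0)) | a.a.0 ⊢ --a--▸ m2, --a--▸ m3
  m2 = (a.0 + (0 + 0)) | a.0 ⊢ --a--▸ m4, --a--▸ m5
  m3 = 0 | a.a.0 ⊢ --a--▸ m5
  m4 = (a.0 + (0 + 0)) | 0 ⊢ --a--▸ m6
  m5 = 0 | a.0 ⊢ --a--▸ m6
  m6 = 0 | 0 ⊢ ·
Q's transition system — 7 states:
  n0 = b.((0 + 0 + a.0) | a.a.0) ⊢ --b--▸ n1
  n1 = (0 + 0 + a.0) | a.a.0 ⊢ --a--▸ n2, --a--▸ n3
  n2 = (0 + 0 + a.0) | a.0 ⊢ --a--▸ n4, --a--▸ n5
  n3 = 0 | a.a.0 ⊢ --a--▸ n5
  n4 = (0 + 0 + a.0) | 0 ⊢ --a--▸ n6
  n5 = 0 | a.0 ⊢ --a--▸ n6
  n6 = 0 | 0 ⊢ ·
Partition-refinement fixed point:
  B0 = {m0, n0}
  B1 = {m1, n1}
  B2 = {m2, m3, n2, n3}
  B3 = {m4, m5, n4, n5}
  B4 = {m6, n6}
m0 ∈ B0, n0 ∈ B0 → same block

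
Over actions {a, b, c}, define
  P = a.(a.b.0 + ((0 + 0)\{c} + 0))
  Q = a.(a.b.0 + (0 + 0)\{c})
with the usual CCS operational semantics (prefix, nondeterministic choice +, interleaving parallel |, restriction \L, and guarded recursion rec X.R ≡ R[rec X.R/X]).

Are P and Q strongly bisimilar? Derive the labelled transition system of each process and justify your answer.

YES

P's transition system — 4 states:
  p0 = a.(a.b.0 + ((0 + 0)\{c} + 0)) has moves --a--▸ p1
  p1 = a.b.0 + ((0 + 0)\{c} + 0) has moves --a--▸ p2
  p2 = b.0 has moves --b--▸ p3
  p3 = 0 has moves (no moves)
Q's transition system — 4 states:
  q0 = a.(a.b.0 + (0 + 0)\{c}) has moves --a--▸ q1
  q1 = a.b.0 + (0 + 0)\{c} has moves --a--▸ q2
  q2 = b.0 has moves --b--▸ q3
  q3 = 0 has moves (no moves)
Bisimilarity quotient blocks:
  B0 = {p0, q0}
  B1 = {p1, q1}
  B2 = {p2, q2}
  B3 = {p3, q3}
p0 ∈ B0, q0 ∈ B0 → same block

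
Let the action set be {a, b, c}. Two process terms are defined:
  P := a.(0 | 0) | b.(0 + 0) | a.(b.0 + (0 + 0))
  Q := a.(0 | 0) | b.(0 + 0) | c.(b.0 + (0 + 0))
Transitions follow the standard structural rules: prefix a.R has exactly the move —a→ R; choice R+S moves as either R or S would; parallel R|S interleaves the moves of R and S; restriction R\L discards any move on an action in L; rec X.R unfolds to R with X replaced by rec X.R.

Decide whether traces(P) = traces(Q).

trace-distinct — witness ⟨aa⟩

P's transition system — 12 states:
  m0 = a.(0 | 0) | b.(0 + 0) | a.(b.0 + (0 + 0)) → -a-> m1, -a-> m2, -b-> m3
  m1 = 0 | 0 | b.(0 + 0) | a.(b.0 + (0 + 0)) → -a-> m4, -b-> m5
  m2 = a.(0 | 0) | b.(0 + 0) | (b.0 + (0 + 0)) → -a-> m4, -b-> m6, -b-> m7
  m3 = a.(0 | 0) | (0 + 0) | a.(b.0 + (0 + 0)) → -a-> m5, -a-> m6
  m4 = 0 | 0 | b.(0 + 0) | (b.0 + (0 + 0)) → -b-> m8, -b-> m9
  m5 = 0 | 0 | (0 + 0) | a.(b.0 + (0 + 0)) → -a-> m8
  m6 = a.(0 | 0) | (0 + 0) | (b.0 + (0 + 0)) → -a-> m8, -b-> m10
  m7 = a.(0 | 0) | b.(0 + 0) | 0 → -a-> m9, -b-> m10
  m8 = 0 | 0 | (0 + 0) | (b.0 + (0 + 0)) → -b-> m11
  m9 = 0 | 0 | b.(0 + 0) | 0 → -b-> m11
  m10 = a.(0 | 0) | (0 + 0) | 0 → -a-> m11
  m11 = 0 | 0 | (0 + 0) | 0 → deadlocked
Q's transition system — 12 states:
  n0 = a.(0 | 0) | b.(0 + 0) | c.(b.0 + (0 + 0)) → -a-> n1, -b-> n2, -c-> n3
  n1 = 0 | 0 | b.(0 + 0) | c.(b.0 + (0 + 0)) → -b-> n4, -c-> n5
  n2 = a.(0 | 0) | (0 + 0) | c.(b.0 + (0 + 0)) → -a-> n4, -c-> n6
  n3 = a.(0 | 0) | b.(0 + 0) | (b.0 + (0 + 0)) → -a-> n5, -b-> n6, -b-> n7
  n4 = 0 | 0 | (0 + 0) | c.(b.0 + (0 + 0)) → -c-> n8
  n5 = 0 | 0 | b.(0 + 0) | (b.0 + (0 + 0)) → -b-> n8, -b-> n9
  n6 = a.(0 | 0) | (0 + 0) | (b.0 + (0 + 0)) → -a-> n8, -b-> n10
  n7 = a.(0 | 0) | b.(0 + 0) | 0 → -a-> n9, -b-> n10
  n8 = 0 | 0 | (0 + 0) | (b.0 + (0 + 0)) → -b-> n11
  n9 = 0 | 0 | b.(0 + 0) | 0 → -b-> n11
  n10 = a.(0 | 0) | (0 + 0) | 0 → -a-> n11
  n11 = 0 | 0 | (0 + 0) | 0 → deadlocked
Trace ⟨aa⟩ through P, begin at {m0}:
  after a @ step 1: {m1, m2}
  after a @ step 2: {m4}
  ✓ P
Trace ⟨aa⟩ through Q, begin at {n0}:
  after a @ step 1: {n1}
  after a @ step 2: no successor for Q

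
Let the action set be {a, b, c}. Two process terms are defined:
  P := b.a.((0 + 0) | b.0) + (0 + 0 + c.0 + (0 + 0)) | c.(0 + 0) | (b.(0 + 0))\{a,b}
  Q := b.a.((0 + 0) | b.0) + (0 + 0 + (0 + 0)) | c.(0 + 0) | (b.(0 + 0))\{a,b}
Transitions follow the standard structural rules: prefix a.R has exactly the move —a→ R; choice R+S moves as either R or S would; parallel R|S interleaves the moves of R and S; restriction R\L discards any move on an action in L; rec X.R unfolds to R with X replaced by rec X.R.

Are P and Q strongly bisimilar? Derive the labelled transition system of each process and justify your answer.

Reachable graph of P (7 states):
  p0 = b.a.((0 + 0) | b.0) + (0 + 0 + c.0 + (0 + 0)) | c.(0 + 0) | (b.(0 + 0))\{a,b} has moves =b=> p1, =c=> p2, =c=> p3
  p1 = a.((0 + 0) | b.0) has moves =a=> p4
  p2 = (0 + 0 + c.0 + (0 + 0)) | (0 + 0) | (b.(0 + 0))\{a,b} has moves =c=> p5
  p3 = 0 | c.(0 + 0) | (b.(0 + 0))\{a,b} has moves =c=> p5
  p4 = (0 + 0) | b.0 has moves =b=> p6
  p5 = 0 | (0 + 0) | (b.(0 + 0))\{a,b} has moves (no moves)
  p6 = (0 + 0) | 0 has moves (no moves)
Reachable graph of Q (5 states):
  q0 = b.a.((0 + 0) | b.0) + (0 + 0 + (0 + 0)) | c.(0 + 0) | (b.(0 + 0))\{a,b} has moves =b=> q1, =c=> q2
  q1 = a.((0 + 0) | b.0) has moves =a=> q3
  q2 = (0 + 0 + (0 + 0)) | (0 + 0) | (b.(0 + 0))\{a,b} has moves (no moves)
  q3 = (0 + 0) | b.0 has moves =b=> q4
  q4 = (0 + 0) | 0 has moves (no moves)
Partition-refinement fixed point:
  B0 = {p0}
  B1 = {p2, p3}
  B2 = {p5, p6, q2, q4}
  B3 = {p1, q1}
  B4 = {p4, q3}
  B5 = {q0}
p0 ∈ B0, q0 ∈ B5 → different blocks

not bisimilar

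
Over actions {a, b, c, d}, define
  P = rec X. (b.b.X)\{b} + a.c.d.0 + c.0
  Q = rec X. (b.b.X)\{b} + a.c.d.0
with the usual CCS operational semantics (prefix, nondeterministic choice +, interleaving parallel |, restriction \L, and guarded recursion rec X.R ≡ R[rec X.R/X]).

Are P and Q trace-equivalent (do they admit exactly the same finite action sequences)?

trace-distinct — witness ⟨c⟩

Reachable graph of P (4 states):
  m0 = rec X. (b.b.X)\{b} + a.c.d.0 + c.0 → —a→ m1, —c→ m2
  m1 = c.d.0 → —c→ m3
  m2 = 0 → ∅
  m3 = d.0 → —d→ m2
Reachable graph of Q (4 states):
  n0 = rec X. (b.b.X)\{b} + a.c.d.0 → —a→ n1
  n1 = c.d.0 → —c→ n2
  n2 = d.0 → —d→ n3
  n3 = 0 → ∅
Run σ = ⟨c⟩ on P: start {m0}
  [1] c ⇒ {m2}
  — P admits the full trace.
Run σ = ⟨c⟩ on Q: start {n0}
  [1] c ⇒ ∅ (Q stuck)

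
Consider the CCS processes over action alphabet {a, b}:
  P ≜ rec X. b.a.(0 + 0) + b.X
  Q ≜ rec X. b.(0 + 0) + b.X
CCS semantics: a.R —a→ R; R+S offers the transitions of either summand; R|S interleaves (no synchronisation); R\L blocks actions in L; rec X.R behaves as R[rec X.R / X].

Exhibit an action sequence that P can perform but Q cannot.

ba

Reachable graph of P (3 states):
  p0 = rec X. b.a.(0 + 0) + b.X has moves =b=> p0, =b=> p1
  p1 = a.(0 + 0) has moves =a=> p2
  p2 = 0 + 0 has moves ∅
Reachable graph of Q (2 states):
  q0 = rec X. b.(0 + 0) + b.X has moves =b=> q0, =b=> q1
  q1 = 0 + 0 has moves ∅
Trace ⟨ba⟩ through P, begin at {p0}:
  after b @ step 1: {p0, p1}
  after a @ step 2: {p2}
  — P admits the full trace.
Trace ⟨ba⟩ through Q, begin at {q0}:
  after b @ step 1: {q0, q1}
  after a @ step 2: ∅  — Q cannot continue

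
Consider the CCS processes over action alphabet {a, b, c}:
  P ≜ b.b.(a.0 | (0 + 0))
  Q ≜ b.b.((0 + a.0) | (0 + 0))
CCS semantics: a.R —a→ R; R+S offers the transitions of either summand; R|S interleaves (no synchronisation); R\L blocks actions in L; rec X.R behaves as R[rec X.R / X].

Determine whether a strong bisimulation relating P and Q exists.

YES

LTS(P): 4 reachable states
  p0 = b.b.(a.0 | (0 + 0)) :: ··b··> p1
  p1 = b.(a.0 | (0 + 0)) :: ··b··> p2
  p2 = a.0 | (0 + 0) :: ··a··> p3
  p3 = 0 | (0 + 0) :: ∅
LTS(Q): 4 reachable states
  q0 = b.b.((0 + a.0) | (0 + 0)) :: ··b··> q1
  q1 = b.((0 + a.0) | (0 + 0)) :: ··b··> q2
  q2 = (0 + a.0) | (0 + 0) :: ··a··> q3
  q3 = 0 | (0 + 0) :: ∅
Partition-refinement fixed point:
  B0 = {p0, q0}
  B1 = {p1, q1}
  B2 = {p2, q2}
  B3 = {p3, q3}
p0 ∈ B0, q0 ∈ B0 → same block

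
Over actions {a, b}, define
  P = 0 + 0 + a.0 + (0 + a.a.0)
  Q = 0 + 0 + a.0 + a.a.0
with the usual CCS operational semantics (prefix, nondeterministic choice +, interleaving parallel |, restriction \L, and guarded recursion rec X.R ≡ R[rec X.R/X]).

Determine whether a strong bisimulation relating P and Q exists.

bisimilar

Reachable graph of P (3 states):
  p0 = 0 + 0 + a.0 + (0 + a.a.0) :: --a--▸ p1, --a--▸ p2
  p1 = 0 :: stopped
  p2 = a.0 :: --a--▸ p1
Reachable graph of Q (3 states):
  q0 = 0 + 0 + a.0 + a.a.0 :: --a--▸ q1, --a--▸ q2
  q1 = 0 :: stopped
  q2 = a.0 :: --a--▸ q1
Coarsest stable partition (strong bisimilarity classes):
  B0 = {p0, q0}
  B1 = {p1, q1}
  B2 = {p2, q2}
p0 ∈ B0, q0 ∈ B0 → same block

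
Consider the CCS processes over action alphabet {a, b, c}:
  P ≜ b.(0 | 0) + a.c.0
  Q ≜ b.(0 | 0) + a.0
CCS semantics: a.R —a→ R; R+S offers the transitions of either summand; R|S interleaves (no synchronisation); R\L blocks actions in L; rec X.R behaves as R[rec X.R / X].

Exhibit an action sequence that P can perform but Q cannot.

ac

LTS(P): 4 reachable states
  s0 = b.(0 | 0) + a.c.0 :: --a--▸ s1, --b--▸ s2
  s1 = c.0 :: --c--▸ s3
  s2 = 0 | 0 :: stopped
  s3 = 0 :: stopped
LTS(Q): 3 reachable states
  t0 = b.(0 | 0) + a.0 :: --a--▸ t1, --b--▸ t2
  t1 = 0 :: stopped
  t2 = 0 | 0 :: stopped
Executing ac from P (initial set {s0}):
  [1] a ⇒ {s1}
  [2] c ⇒ {s3}
  — P admits the full trace.
Executing ac from Q (initial set {t0}):
  [1] a ⇒ {t1}
  [2] c ⇒ ∅ (Q stuck)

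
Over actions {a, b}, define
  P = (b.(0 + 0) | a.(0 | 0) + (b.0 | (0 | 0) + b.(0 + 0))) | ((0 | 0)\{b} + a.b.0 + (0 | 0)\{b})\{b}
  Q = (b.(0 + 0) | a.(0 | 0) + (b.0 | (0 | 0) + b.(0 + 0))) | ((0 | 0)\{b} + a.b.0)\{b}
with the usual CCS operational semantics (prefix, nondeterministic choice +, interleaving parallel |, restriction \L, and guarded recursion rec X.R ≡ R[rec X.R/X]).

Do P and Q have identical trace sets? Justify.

traces(P) = traces(Q)

P's transition system — 12 states:
  u0 = (b.(0 + 0) | a.(0 | 0) + (b.0 | (0 | 0) + b.(0 + 0))) | ((0 | 0)\{b} + a.b.0 + (0 | 0)\{b})\{b} → =a=> u1, =a=> u2, =b=> u3, =b=> u4, =b=> u5
  u1 = (b.(0 + 0) | a.(0 | 0) + (b.0 | (0 | 0) + b.(0 + 0))) | (b.0)\{b} → =a=> u6, =b=> u7, =b=> u8, =b=> u9
  u2 = b.(0 + 0) | (0 | 0) | ((0 | 0)\{b} + a.b.0 + (0 | 0)\{b})\{b} → =a=> u6, =b=> u10
  u3 = (0 + 0) | ((0 | 0)\{b} + a.b.0 + (0 | 0)\{b})\{b} → =a=> u7
  u4 = (0 + 0) | a.(0 | 0) | ((0 | 0)\{b} + a.b.0 + (0 | 0)\{b})\{b} → =a=> u10, =a=> u8
  u5 = 0 | (0 | 0) | ((0 | 0)\{b} + a.b.0 + (0 | 0)\{b})\{b} → =a=> u9
  u6 = b.(0 + 0) | (0 | 0) | (b.0)\{b} → =b=> u11
  u7 = (0 + 0) | (b.0)\{b} → deadlocked
  u8 = (0 + 0) | a.(0 | 0) | (b.0)\{b} → =a=> u11
  u9 = 0 | (0 | 0) | (b.0)\{b} → deadlocked
  u10 = (0 + 0) | (0 | 0) | ((0 | 0)\{b} + a.b.0 + (0 | 0)\{b})\{b} → =a=> u11
  u11 = (0 + 0) | (0 | 0) | (b.0)\{b} → deadlocked
Q's transition system — 12 states:
  v0 = (b.(0 + 0) | a.(0 | 0) + (b.0 | (0 | 0) + b.(0 + 0))) | ((0 | 0)\{b} + a.b.0)\{b} → =a=> v1, =a=> v2, =b=> v3, =b=> v4, =b=> v5
  v1 = (b.(0 + 0) | a.(0 | 0) + (b.0 | (0 | 0) + b.(0 + 0))) | (b.0)\{b} → =a=> v6, =b=> v7, =b=> v8, =b=> v9
  v2 = b.(0 + 0) | (0 | 0) | ((0 | 0)\{b} + a.b.0)\{b} → =a=> v6, =b=> v10
  v3 = (0 + 0) | ((0 | 0)\{b} + a.b.0)\{b} → =a=> v7
  v4 = (0 + 0) | a.(0 | 0) | ((0 | 0)\{b} + a.b.0)\{b} → =a=> v10, =a=> v8
  v5 = 0 | (0 | 0) | ((0 | 0)\{b} + a.b.0)\{b} → =a=> v9
  v6 = b.(0 + 0) | (0 | 0) | (b.0)\{b} → =b=> v11
  v7 = (0 + 0) | (b.0)\{b} → deadlocked
  v8 = (0 + 0) | a.(0 | 0) | (b.0)\{b} → =a=> v11
  v9 = 0 | (0 | 0) | (b.0)\{b} → deadlocked
  v10 = (0 + 0) | (0 | 0) | ((0 | 0)\{b} + a.b.0)\{b} → =a=> v11
  v11 = (0 + 0) | (0 | 0) | (b.0)\{b} → deadlocked
Coarsest stable partition (strong bisimilarity classes):
  B0 = {u0, v0}
  B1 = {u2, v2}
  B2 = {u10, u3, u5, u8, v10, v3, v5, v8}
  B3 = {u11, u7, u9, v11, v7, v9}
  B4 = {u6, v6}
  B5 = {u4, v4}
  B6 = {u1, v1}
u0 ∈ B0, v0 ∈ B0 → same block
Bisimilar ⇒ trace-equivalent.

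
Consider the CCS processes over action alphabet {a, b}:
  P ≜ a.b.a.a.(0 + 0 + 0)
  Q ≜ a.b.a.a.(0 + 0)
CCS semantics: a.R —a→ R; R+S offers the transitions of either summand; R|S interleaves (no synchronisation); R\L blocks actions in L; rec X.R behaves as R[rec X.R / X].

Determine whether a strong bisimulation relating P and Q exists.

Reachable graph of P (5 states):
  m0 = a.b.a.a.(0 + 0 + 0) | --a--▸ m1
  m1 = b.a.a.(0 + 0 + 0) | --b--▸ m2
  m2 = a.a.(0 + 0 + 0) | --a--▸ m3
  m3 = a.(0 + 0 + 0) | --a--▸ m4
  m4 = 0 + 0 + 0 | (no moves)
Reachable graph of Q (5 states):
  n0 = a.b.a.a.(0 + 0) | --a--▸ n1
  n1 = b.a.a.(0 + 0) | --b--▸ n2
  n2 = a.a.(0 + 0) | --a--▸ n3
  n3 = a.(0 + 0) | --a--▸ n4
  n4 = 0 + 0 | (no moves)
Coarsest stable partition (strong bisimilarity classes):
  B0 = {m0, n0}
  B1 = {m1, n1}
  B2 = {m2, n2}
  B3 = {m3, n3}
  B4 = {m4, n4}
m0 ∈ B0, n0 ∈ B0 → same block

YES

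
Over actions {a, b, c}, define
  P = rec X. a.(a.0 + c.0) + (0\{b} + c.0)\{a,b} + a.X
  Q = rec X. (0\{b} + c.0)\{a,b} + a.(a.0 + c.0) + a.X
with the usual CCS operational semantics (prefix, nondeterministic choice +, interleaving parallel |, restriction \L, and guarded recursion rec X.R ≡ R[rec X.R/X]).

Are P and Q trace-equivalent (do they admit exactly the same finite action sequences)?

traces(P) = traces(Q)

P's transition system — 4 states:
  p0 = rec X. a.(a.0 + c.0) + (0\{b} + c.0)\{a,b} + a.X :: -a-> p0, -a-> p1, -c-> p2
  p1 = a.0 + c.0 :: -a-> p3, -c-> p3
  p2 = 0\{a,b} :: ·
  p3 = 0 :: ·
Q's transition system — 4 states:
  q0 = rec X. (0\{b} + c.0)\{a,b} + a.(a.0 + c.0) + a.X :: -a-> q0, -a-> q1, -c-> q2
  q1 = a.0 + c.0 :: -a-> q3, -c-> q3
  q2 = 0\{a,b} :: ·
  q3 = 0 :: ·
Coarsest stable partition (strong bisimilarity classes):
  B0 = {p0, q0}
  B1 = {p2, p3, q2, q3}
  B2 = {p1, q1}
p0 ∈ B0, q0 ∈ B0 → same block
Bisimilar ⇒ trace-equivalent.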